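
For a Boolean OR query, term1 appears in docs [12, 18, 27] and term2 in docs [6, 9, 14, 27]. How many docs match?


Boolean OR: find union of posting lists
term1 docs: [12, 18, 27]
term2 docs: [6, 9, 14, 27]
Union: [6, 9, 12, 14, 18, 27]
|union| = 6

6


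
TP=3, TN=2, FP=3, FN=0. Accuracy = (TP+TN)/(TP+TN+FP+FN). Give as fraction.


Accuracy = (TP + TN) / (TP + TN + FP + FN)
TP + TN = 3 + 2 = 5
Total = 3 + 2 + 3 + 0 = 8
Accuracy = 5 / 8 = 5/8

5/8


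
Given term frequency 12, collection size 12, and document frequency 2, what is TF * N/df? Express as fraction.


TF * (N/df)
= 12 * (12/2)
= 12 * 6
= 72

72


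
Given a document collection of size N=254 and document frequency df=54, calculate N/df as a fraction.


IDF ratio = N / df
= 254 / 54
= 127/27

127/27


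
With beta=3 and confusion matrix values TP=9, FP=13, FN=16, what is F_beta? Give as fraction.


P = TP/(TP+FP) = 9/22 = 9/22
R = TP/(TP+FN) = 9/25 = 9/25
beta^2 = 3^2 = 9
(1 + beta^2) = 10
Numerator = (1+beta^2)*P*R = 81/55
Denominator = beta^2*P + R = 81/22 + 9/25 = 2223/550
F_beta = 90/247

90/247


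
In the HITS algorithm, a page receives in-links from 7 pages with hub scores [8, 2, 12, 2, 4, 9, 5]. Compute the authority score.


Authority = sum of hub scores of in-linkers
In-link 1: hub score = 8
In-link 2: hub score = 2
In-link 3: hub score = 12
In-link 4: hub score = 2
In-link 5: hub score = 4
In-link 6: hub score = 9
In-link 7: hub score = 5
Authority = 8 + 2 + 12 + 2 + 4 + 9 + 5 = 42

42


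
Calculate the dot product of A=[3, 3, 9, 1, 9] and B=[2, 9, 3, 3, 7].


Dot product = sum of element-wise products
A[0]*B[0] = 3*2 = 6
A[1]*B[1] = 3*9 = 27
A[2]*B[2] = 9*3 = 27
A[3]*B[3] = 1*3 = 3
A[4]*B[4] = 9*7 = 63
Sum = 6 + 27 + 27 + 3 + 63 = 126

126


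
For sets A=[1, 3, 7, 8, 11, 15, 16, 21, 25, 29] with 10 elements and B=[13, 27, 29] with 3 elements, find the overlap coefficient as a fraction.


A intersect B = [29]
|A intersect B| = 1
min(|A|, |B|) = min(10, 3) = 3
Overlap = 1 / 3 = 1/3

1/3


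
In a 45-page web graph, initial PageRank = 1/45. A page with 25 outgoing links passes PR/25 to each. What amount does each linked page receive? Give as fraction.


Initial PR = 1/45 = 1/45
Outlinks = 25
Contribution per link = PR / outlinks
= 1/45 / 25
= 1/1125

1/1125


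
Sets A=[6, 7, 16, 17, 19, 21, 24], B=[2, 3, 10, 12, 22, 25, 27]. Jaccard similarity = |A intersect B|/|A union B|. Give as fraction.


A intersect B = []
|A intersect B| = 0
A union B = [2, 3, 6, 7, 10, 12, 16, 17, 19, 21, 22, 24, 25, 27]
|A union B| = 14
Jaccard = 0/14 = 0

0


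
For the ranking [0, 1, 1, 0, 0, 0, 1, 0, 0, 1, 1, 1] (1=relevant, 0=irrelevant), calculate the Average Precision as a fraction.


Computing P@k for each relevant position:
Position 1: not relevant
Position 2: relevant, P@2 = 1/2 = 1/2
Position 3: relevant, P@3 = 2/3 = 2/3
Position 4: not relevant
Position 5: not relevant
Position 6: not relevant
Position 7: relevant, P@7 = 3/7 = 3/7
Position 8: not relevant
Position 9: not relevant
Position 10: relevant, P@10 = 4/10 = 2/5
Position 11: relevant, P@11 = 5/11 = 5/11
Position 12: relevant, P@12 = 6/12 = 1/2
Sum of P@k = 1/2 + 2/3 + 3/7 + 2/5 + 5/11 + 1/2 = 3407/1155
AP = 3407/1155 / 6 = 3407/6930

3407/6930


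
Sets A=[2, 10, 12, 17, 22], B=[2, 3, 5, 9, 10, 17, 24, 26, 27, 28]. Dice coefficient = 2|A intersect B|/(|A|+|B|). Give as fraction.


A intersect B = [2, 10, 17]
|A intersect B| = 3
|A| = 5, |B| = 10
Dice = 2*3 / (5+10)
= 6 / 15 = 2/5

2/5


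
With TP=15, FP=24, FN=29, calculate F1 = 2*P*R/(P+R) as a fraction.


F1 = 2 * P * R / (P + R)
P = TP/(TP+FP) = 15/39 = 5/13
R = TP/(TP+FN) = 15/44 = 15/44
2 * P * R = 2 * 5/13 * 15/44 = 75/286
P + R = 5/13 + 15/44 = 415/572
F1 = 75/286 / 415/572 = 30/83

30/83


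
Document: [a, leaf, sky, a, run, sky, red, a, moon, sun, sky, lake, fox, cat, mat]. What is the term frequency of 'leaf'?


Document has 15 words
Scanning for 'leaf':
Found at positions: [1]
Count = 1

1


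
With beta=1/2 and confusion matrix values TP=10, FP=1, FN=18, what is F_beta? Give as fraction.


P = TP/(TP+FP) = 10/11 = 10/11
R = TP/(TP+FN) = 10/28 = 5/14
beta^2 = 1/2^2 = 1/4
(1 + beta^2) = 5/4
Numerator = (1+beta^2)*P*R = 125/308
Denominator = beta^2*P + R = 5/22 + 5/14 = 45/77
F_beta = 25/36

25/36


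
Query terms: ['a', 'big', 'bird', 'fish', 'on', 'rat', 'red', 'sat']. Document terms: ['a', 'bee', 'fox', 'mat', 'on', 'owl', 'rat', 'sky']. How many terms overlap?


Query terms: ['a', 'big', 'bird', 'fish', 'on', 'rat', 'red', 'sat']
Document terms: ['a', 'bee', 'fox', 'mat', 'on', 'owl', 'rat', 'sky']
Common terms: ['a', 'on', 'rat']
Overlap count = 3

3


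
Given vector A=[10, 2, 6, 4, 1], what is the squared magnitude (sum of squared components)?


|A|^2 = sum of squared components
A[0]^2 = 10^2 = 100
A[1]^2 = 2^2 = 4
A[2]^2 = 6^2 = 36
A[3]^2 = 4^2 = 16
A[4]^2 = 1^2 = 1
Sum = 100 + 4 + 36 + 16 + 1 = 157

157


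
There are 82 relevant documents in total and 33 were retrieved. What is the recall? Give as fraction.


Recall = retrieved_relevant / total_relevant
= 33 / 82
= 33 / (33 + 49)
= 33/82

33/82


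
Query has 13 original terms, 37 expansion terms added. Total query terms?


Original terms: 13
Expansion terms: 37
Total = 13 + 37 = 50

50


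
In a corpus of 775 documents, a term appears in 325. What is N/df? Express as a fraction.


IDF ratio = N / df
= 775 / 325
= 31/13

31/13


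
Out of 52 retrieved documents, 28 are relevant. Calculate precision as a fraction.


Precision = relevant_retrieved / total_retrieved
= 28 / 52
= 28 / (28 + 24)
= 7/13

7/13


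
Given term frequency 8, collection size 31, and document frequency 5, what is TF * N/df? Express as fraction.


TF * (N/df)
= 8 * (31/5)
= 8 * 31/5
= 248/5

248/5


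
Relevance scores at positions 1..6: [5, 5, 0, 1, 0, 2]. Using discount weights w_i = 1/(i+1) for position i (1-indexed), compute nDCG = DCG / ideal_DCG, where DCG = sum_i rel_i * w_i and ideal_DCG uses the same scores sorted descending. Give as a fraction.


Position discount weights w_i = 1/(i+1) for i=1..6:
Weights = [1/2, 1/3, 1/4, 1/5, 1/6, 1/7]
Actual relevance: [5, 5, 0, 1, 0, 2]
DCG = 5/2 + 5/3 + 0/4 + 1/5 + 0/6 + 2/7 = 977/210
Ideal relevance (sorted desc): [5, 5, 2, 1, 0, 0]
Ideal DCG = 5/2 + 5/3 + 2/4 + 1/5 + 0/6 + 0/7 = 73/15
nDCG = DCG / ideal_DCG = 977/210 / 73/15 = 977/1022

977/1022


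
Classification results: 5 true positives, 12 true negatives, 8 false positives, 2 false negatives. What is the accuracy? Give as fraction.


Accuracy = (TP + TN) / (TP + TN + FP + FN)
TP + TN = 5 + 12 = 17
Total = 5 + 12 + 8 + 2 = 27
Accuracy = 17 / 27 = 17/27

17/27


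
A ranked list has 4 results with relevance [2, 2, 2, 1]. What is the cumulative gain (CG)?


Cumulative Gain = sum of relevance scores
Position 1: rel=2, running sum=2
Position 2: rel=2, running sum=4
Position 3: rel=2, running sum=6
Position 4: rel=1, running sum=7
CG = 7

7


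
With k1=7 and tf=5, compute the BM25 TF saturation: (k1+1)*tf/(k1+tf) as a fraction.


BM25 TF component = (k1+1)*tf / (k1+tf)
k1 = 7, tf = 5
Numerator = (7+1)*5 = 40
Denominator = 7 + 5 = 12
= 40/12 = 10/3

10/3


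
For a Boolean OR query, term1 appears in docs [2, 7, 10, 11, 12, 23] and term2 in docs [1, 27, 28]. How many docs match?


Boolean OR: find union of posting lists
term1 docs: [2, 7, 10, 11, 12, 23]
term2 docs: [1, 27, 28]
Union: [1, 2, 7, 10, 11, 12, 23, 27, 28]
|union| = 9

9


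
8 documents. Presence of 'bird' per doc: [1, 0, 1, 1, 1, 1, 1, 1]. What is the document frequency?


Checking each document for 'bird':
Doc 1: present
Doc 2: absent
Doc 3: present
Doc 4: present
Doc 5: present
Doc 6: present
Doc 7: present
Doc 8: present
df = sum of presences = 1 + 0 + 1 + 1 + 1 + 1 + 1 + 1 = 7

7


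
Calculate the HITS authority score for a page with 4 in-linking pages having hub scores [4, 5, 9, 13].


Authority = sum of hub scores of in-linkers
In-link 1: hub score = 4
In-link 2: hub score = 5
In-link 3: hub score = 9
In-link 4: hub score = 13
Authority = 4 + 5 + 9 + 13 = 31

31


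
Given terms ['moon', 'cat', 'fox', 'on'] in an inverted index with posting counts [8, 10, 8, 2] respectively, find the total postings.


Summing posting list sizes:
'moon': 8 postings
'cat': 10 postings
'fox': 8 postings
'on': 2 postings
Total = 8 + 10 + 8 + 2 = 28

28


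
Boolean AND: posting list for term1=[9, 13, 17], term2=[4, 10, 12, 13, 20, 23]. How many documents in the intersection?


Boolean AND: find intersection of posting lists
term1 docs: [9, 13, 17]
term2 docs: [4, 10, 12, 13, 20, 23]
Intersection: [13]
|intersection| = 1

1


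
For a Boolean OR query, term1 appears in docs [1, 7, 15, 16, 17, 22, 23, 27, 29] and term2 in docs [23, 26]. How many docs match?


Boolean OR: find union of posting lists
term1 docs: [1, 7, 15, 16, 17, 22, 23, 27, 29]
term2 docs: [23, 26]
Union: [1, 7, 15, 16, 17, 22, 23, 26, 27, 29]
|union| = 10

10


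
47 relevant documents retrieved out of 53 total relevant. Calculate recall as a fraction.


Recall = retrieved_relevant / total_relevant
= 47 / 53
= 47 / (47 + 6)
= 47/53

47/53


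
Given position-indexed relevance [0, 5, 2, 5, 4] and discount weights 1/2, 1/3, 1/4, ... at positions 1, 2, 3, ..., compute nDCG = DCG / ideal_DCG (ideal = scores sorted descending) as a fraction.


Position discount weights w_i = 1/(i+1) for i=1..5:
Weights = [1/2, 1/3, 1/4, 1/5, 1/6]
Actual relevance: [0, 5, 2, 5, 4]
DCG = 0/2 + 5/3 + 2/4 + 5/5 + 4/6 = 23/6
Ideal relevance (sorted desc): [5, 5, 4, 2, 0]
Ideal DCG = 5/2 + 5/3 + 4/4 + 2/5 + 0/6 = 167/30
nDCG = DCG / ideal_DCG = 23/6 / 167/30 = 115/167

115/167


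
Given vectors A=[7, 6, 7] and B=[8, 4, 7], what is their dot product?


Dot product = sum of element-wise products
A[0]*B[0] = 7*8 = 56
A[1]*B[1] = 6*4 = 24
A[2]*B[2] = 7*7 = 49
Sum = 56 + 24 + 49 = 129

129


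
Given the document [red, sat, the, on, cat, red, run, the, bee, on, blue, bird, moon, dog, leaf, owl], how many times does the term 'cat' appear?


Document has 16 words
Scanning for 'cat':
Found at positions: [4]
Count = 1

1


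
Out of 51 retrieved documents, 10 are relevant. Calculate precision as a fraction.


Precision = relevant_retrieved / total_retrieved
= 10 / 51
= 10 / (10 + 41)
= 10/51

10/51


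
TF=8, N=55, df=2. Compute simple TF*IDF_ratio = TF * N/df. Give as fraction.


TF * (N/df)
= 8 * (55/2)
= 8 * 55/2
= 220

220


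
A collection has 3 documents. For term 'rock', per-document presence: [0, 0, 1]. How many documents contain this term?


Checking each document for 'rock':
Doc 1: absent
Doc 2: absent
Doc 3: present
df = sum of presences = 0 + 0 + 1 = 1

1


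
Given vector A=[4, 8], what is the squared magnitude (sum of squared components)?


|A|^2 = sum of squared components
A[0]^2 = 4^2 = 16
A[1]^2 = 8^2 = 64
Sum = 16 + 64 = 80

80


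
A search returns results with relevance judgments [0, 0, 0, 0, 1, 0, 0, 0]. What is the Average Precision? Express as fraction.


Computing P@k for each relevant position:
Position 1: not relevant
Position 2: not relevant
Position 3: not relevant
Position 4: not relevant
Position 5: relevant, P@5 = 1/5 = 1/5
Position 6: not relevant
Position 7: not relevant
Position 8: not relevant
Sum of P@k = 1/5 = 1/5
AP = 1/5 / 1 = 1/5

1/5


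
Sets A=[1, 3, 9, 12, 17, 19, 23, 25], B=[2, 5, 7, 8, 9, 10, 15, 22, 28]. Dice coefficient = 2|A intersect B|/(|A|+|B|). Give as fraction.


A intersect B = [9]
|A intersect B| = 1
|A| = 8, |B| = 9
Dice = 2*1 / (8+9)
= 2 / 17 = 2/17

2/17


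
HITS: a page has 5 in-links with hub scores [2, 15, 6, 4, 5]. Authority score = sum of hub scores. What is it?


Authority = sum of hub scores of in-linkers
In-link 1: hub score = 2
In-link 2: hub score = 15
In-link 3: hub score = 6
In-link 4: hub score = 4
In-link 5: hub score = 5
Authority = 2 + 15 + 6 + 4 + 5 = 32

32


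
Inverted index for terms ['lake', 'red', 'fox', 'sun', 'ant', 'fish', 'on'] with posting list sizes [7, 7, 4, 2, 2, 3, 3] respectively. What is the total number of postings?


Summing posting list sizes:
'lake': 7 postings
'red': 7 postings
'fox': 4 postings
'sun': 2 postings
'ant': 2 postings
'fish': 3 postings
'on': 3 postings
Total = 7 + 7 + 4 + 2 + 2 + 3 + 3 = 28

28


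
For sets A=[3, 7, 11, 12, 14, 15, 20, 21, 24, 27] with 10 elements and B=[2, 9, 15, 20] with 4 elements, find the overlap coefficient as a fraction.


A intersect B = [15, 20]
|A intersect B| = 2
min(|A|, |B|) = min(10, 4) = 4
Overlap = 2 / 4 = 1/2

1/2


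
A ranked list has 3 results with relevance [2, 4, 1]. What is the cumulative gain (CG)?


Cumulative Gain = sum of relevance scores
Position 1: rel=2, running sum=2
Position 2: rel=4, running sum=6
Position 3: rel=1, running sum=7
CG = 7

7


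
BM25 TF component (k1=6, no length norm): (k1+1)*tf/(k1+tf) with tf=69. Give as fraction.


BM25 TF component = (k1+1)*tf / (k1+tf)
k1 = 6, tf = 69
Numerator = (6+1)*69 = 483
Denominator = 6 + 69 = 75
= 483/75 = 161/25

161/25


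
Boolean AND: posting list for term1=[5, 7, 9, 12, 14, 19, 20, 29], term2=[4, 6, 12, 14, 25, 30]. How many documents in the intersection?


Boolean AND: find intersection of posting lists
term1 docs: [5, 7, 9, 12, 14, 19, 20, 29]
term2 docs: [4, 6, 12, 14, 25, 30]
Intersection: [12, 14]
|intersection| = 2

2


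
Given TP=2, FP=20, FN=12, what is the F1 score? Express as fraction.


F1 = 2 * P * R / (P + R)
P = TP/(TP+FP) = 2/22 = 1/11
R = TP/(TP+FN) = 2/14 = 1/7
2 * P * R = 2 * 1/11 * 1/7 = 2/77
P + R = 1/11 + 1/7 = 18/77
F1 = 2/77 / 18/77 = 1/9

1/9


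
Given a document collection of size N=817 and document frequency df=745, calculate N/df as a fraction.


IDF ratio = N / df
= 817 / 745
= 817/745

817/745


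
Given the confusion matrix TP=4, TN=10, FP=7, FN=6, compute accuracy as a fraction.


Accuracy = (TP + TN) / (TP + TN + FP + FN)
TP + TN = 4 + 10 = 14
Total = 4 + 10 + 7 + 6 = 27
Accuracy = 14 / 27 = 14/27

14/27


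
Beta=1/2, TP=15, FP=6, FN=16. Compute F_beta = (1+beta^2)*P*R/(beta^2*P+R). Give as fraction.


P = TP/(TP+FP) = 15/21 = 5/7
R = TP/(TP+FN) = 15/31 = 15/31
beta^2 = 1/2^2 = 1/4
(1 + beta^2) = 5/4
Numerator = (1+beta^2)*P*R = 375/868
Denominator = beta^2*P + R = 5/28 + 15/31 = 575/868
F_beta = 15/23

15/23


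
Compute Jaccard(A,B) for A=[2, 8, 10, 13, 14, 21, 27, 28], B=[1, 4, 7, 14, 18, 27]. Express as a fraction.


A intersect B = [14, 27]
|A intersect B| = 2
A union B = [1, 2, 4, 7, 8, 10, 13, 14, 18, 21, 27, 28]
|A union B| = 12
Jaccard = 2/12 = 1/6

1/6


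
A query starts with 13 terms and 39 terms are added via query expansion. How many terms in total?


Original terms: 13
Expansion terms: 39
Total = 13 + 39 = 52

52


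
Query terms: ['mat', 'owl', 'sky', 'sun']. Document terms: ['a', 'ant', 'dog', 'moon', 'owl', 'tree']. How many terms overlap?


Query terms: ['mat', 'owl', 'sky', 'sun']
Document terms: ['a', 'ant', 'dog', 'moon', 'owl', 'tree']
Common terms: ['owl']
Overlap count = 1

1


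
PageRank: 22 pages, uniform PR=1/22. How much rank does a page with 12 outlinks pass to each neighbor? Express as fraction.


Initial PR = 1/22 = 1/22
Outlinks = 12
Contribution per link = PR / outlinks
= 1/22 / 12
= 1/264

1/264


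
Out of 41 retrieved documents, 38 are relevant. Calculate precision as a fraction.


Precision = relevant_retrieved / total_retrieved
= 38 / 41
= 38 / (38 + 3)
= 38/41

38/41


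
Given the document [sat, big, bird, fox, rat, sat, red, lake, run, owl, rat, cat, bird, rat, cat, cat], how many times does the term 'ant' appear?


Document has 16 words
Scanning for 'ant':
Term not found in document
Count = 0

0


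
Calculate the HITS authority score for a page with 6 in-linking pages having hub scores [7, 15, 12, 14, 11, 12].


Authority = sum of hub scores of in-linkers
In-link 1: hub score = 7
In-link 2: hub score = 15
In-link 3: hub score = 12
In-link 4: hub score = 14
In-link 5: hub score = 11
In-link 6: hub score = 12
Authority = 7 + 15 + 12 + 14 + 11 + 12 = 71

71


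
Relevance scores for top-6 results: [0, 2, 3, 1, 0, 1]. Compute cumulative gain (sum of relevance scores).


Cumulative Gain = sum of relevance scores
Position 1: rel=0, running sum=0
Position 2: rel=2, running sum=2
Position 3: rel=3, running sum=5
Position 4: rel=1, running sum=6
Position 5: rel=0, running sum=6
Position 6: rel=1, running sum=7
CG = 7

7


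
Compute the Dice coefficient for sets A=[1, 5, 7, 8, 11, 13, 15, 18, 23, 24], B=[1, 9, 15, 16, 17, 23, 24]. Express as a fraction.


A intersect B = [1, 15, 23, 24]
|A intersect B| = 4
|A| = 10, |B| = 7
Dice = 2*4 / (10+7)
= 8 / 17 = 8/17

8/17


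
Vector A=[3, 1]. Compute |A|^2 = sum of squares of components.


|A|^2 = sum of squared components
A[0]^2 = 3^2 = 9
A[1]^2 = 1^2 = 1
Sum = 9 + 1 = 10

10


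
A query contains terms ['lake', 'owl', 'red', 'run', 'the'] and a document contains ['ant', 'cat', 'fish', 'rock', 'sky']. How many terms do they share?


Query terms: ['lake', 'owl', 'red', 'run', 'the']
Document terms: ['ant', 'cat', 'fish', 'rock', 'sky']
Common terms: []
Overlap count = 0

0


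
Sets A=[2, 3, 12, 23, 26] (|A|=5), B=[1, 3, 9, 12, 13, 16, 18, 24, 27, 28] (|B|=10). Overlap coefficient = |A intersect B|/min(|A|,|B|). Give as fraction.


A intersect B = [3, 12]
|A intersect B| = 2
min(|A|, |B|) = min(5, 10) = 5
Overlap = 2 / 5 = 2/5

2/5


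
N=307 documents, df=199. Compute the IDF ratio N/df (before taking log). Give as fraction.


IDF ratio = N / df
= 307 / 199
= 307/199

307/199


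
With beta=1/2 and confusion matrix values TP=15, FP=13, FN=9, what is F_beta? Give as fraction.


P = TP/(TP+FP) = 15/28 = 15/28
R = TP/(TP+FN) = 15/24 = 5/8
beta^2 = 1/2^2 = 1/4
(1 + beta^2) = 5/4
Numerator = (1+beta^2)*P*R = 375/896
Denominator = beta^2*P + R = 15/112 + 5/8 = 85/112
F_beta = 75/136

75/136


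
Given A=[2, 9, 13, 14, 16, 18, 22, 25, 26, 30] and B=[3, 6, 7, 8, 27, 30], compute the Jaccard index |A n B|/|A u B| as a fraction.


A intersect B = [30]
|A intersect B| = 1
A union B = [2, 3, 6, 7, 8, 9, 13, 14, 16, 18, 22, 25, 26, 27, 30]
|A union B| = 15
Jaccard = 1/15 = 1/15

1/15


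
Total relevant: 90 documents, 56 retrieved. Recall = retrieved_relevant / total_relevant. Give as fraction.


Recall = retrieved_relevant / total_relevant
= 56 / 90
= 56 / (56 + 34)
= 28/45

28/45


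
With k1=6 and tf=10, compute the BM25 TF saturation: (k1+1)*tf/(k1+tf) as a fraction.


BM25 TF component = (k1+1)*tf / (k1+tf)
k1 = 6, tf = 10
Numerator = (6+1)*10 = 70
Denominator = 6 + 10 = 16
= 70/16 = 35/8

35/8


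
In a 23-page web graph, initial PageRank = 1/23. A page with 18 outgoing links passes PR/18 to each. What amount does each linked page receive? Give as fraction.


Initial PR = 1/23 = 1/23
Outlinks = 18
Contribution per link = PR / outlinks
= 1/23 / 18
= 1/414

1/414


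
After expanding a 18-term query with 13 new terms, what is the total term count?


Original terms: 18
Expansion terms: 13
Total = 18 + 13 = 31

31


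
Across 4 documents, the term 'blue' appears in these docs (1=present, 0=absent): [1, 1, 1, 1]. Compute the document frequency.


Checking each document for 'blue':
Doc 1: present
Doc 2: present
Doc 3: present
Doc 4: present
df = sum of presences = 1 + 1 + 1 + 1 = 4

4


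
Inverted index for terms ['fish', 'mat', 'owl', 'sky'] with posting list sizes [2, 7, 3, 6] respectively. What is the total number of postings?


Summing posting list sizes:
'fish': 2 postings
'mat': 7 postings
'owl': 3 postings
'sky': 6 postings
Total = 2 + 7 + 3 + 6 = 18

18


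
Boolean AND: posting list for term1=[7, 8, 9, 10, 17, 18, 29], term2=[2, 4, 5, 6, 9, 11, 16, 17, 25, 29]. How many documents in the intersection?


Boolean AND: find intersection of posting lists
term1 docs: [7, 8, 9, 10, 17, 18, 29]
term2 docs: [2, 4, 5, 6, 9, 11, 16, 17, 25, 29]
Intersection: [9, 17, 29]
|intersection| = 3

3


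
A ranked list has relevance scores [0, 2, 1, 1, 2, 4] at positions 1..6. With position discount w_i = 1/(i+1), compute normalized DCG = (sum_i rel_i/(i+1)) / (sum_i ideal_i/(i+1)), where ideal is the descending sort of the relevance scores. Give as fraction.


Position discount weights w_i = 1/(i+1) for i=1..6:
Weights = [1/2, 1/3, 1/4, 1/5, 1/6, 1/7]
Actual relevance: [0, 2, 1, 1, 2, 4]
DCG = 0/2 + 2/3 + 1/4 + 1/5 + 2/6 + 4/7 = 283/140
Ideal relevance (sorted desc): [4, 2, 2, 1, 1, 0]
Ideal DCG = 4/2 + 2/3 + 2/4 + 1/5 + 1/6 + 0/7 = 53/15
nDCG = DCG / ideal_DCG = 283/140 / 53/15 = 849/1484

849/1484


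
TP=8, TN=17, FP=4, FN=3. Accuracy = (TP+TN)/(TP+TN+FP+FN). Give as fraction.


Accuracy = (TP + TN) / (TP + TN + FP + FN)
TP + TN = 8 + 17 = 25
Total = 8 + 17 + 4 + 3 = 32
Accuracy = 25 / 32 = 25/32

25/32


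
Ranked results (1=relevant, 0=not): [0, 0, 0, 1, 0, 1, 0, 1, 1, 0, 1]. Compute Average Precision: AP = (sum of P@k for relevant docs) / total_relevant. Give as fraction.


Computing P@k for each relevant position:
Position 1: not relevant
Position 2: not relevant
Position 3: not relevant
Position 4: relevant, P@4 = 1/4 = 1/4
Position 5: not relevant
Position 6: relevant, P@6 = 2/6 = 1/3
Position 7: not relevant
Position 8: relevant, P@8 = 3/8 = 3/8
Position 9: relevant, P@9 = 4/9 = 4/9
Position 10: not relevant
Position 11: relevant, P@11 = 5/11 = 5/11
Sum of P@k = 1/4 + 1/3 + 3/8 + 4/9 + 5/11 = 1471/792
AP = 1471/792 / 5 = 1471/3960

1471/3960


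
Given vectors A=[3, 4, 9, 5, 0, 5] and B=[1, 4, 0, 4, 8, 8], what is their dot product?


Dot product = sum of element-wise products
A[0]*B[0] = 3*1 = 3
A[1]*B[1] = 4*4 = 16
A[2]*B[2] = 9*0 = 0
A[3]*B[3] = 5*4 = 20
A[4]*B[4] = 0*8 = 0
A[5]*B[5] = 5*8 = 40
Sum = 3 + 16 + 0 + 20 + 0 + 40 = 79

79


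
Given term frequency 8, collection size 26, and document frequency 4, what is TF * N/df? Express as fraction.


TF * (N/df)
= 8 * (26/4)
= 8 * 13/2
= 52

52


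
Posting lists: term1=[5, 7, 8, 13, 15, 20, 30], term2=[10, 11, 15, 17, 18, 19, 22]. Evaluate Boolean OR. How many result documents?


Boolean OR: find union of posting lists
term1 docs: [5, 7, 8, 13, 15, 20, 30]
term2 docs: [10, 11, 15, 17, 18, 19, 22]
Union: [5, 7, 8, 10, 11, 13, 15, 17, 18, 19, 20, 22, 30]
|union| = 13

13


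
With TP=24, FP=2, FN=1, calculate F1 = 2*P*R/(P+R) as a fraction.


F1 = 2 * P * R / (P + R)
P = TP/(TP+FP) = 24/26 = 12/13
R = TP/(TP+FN) = 24/25 = 24/25
2 * P * R = 2 * 12/13 * 24/25 = 576/325
P + R = 12/13 + 24/25 = 612/325
F1 = 576/325 / 612/325 = 16/17

16/17


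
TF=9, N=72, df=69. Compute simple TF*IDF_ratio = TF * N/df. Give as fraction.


TF * (N/df)
= 9 * (72/69)
= 9 * 24/23
= 216/23

216/23


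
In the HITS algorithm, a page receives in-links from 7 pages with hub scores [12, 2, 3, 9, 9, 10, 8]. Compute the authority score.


Authority = sum of hub scores of in-linkers
In-link 1: hub score = 12
In-link 2: hub score = 2
In-link 3: hub score = 3
In-link 4: hub score = 9
In-link 5: hub score = 9
In-link 6: hub score = 10
In-link 7: hub score = 8
Authority = 12 + 2 + 3 + 9 + 9 + 10 + 8 = 53

53


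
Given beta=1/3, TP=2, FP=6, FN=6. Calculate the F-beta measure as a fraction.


P = TP/(TP+FP) = 2/8 = 1/4
R = TP/(TP+FN) = 2/8 = 1/4
beta^2 = 1/3^2 = 1/9
(1 + beta^2) = 10/9
Numerator = (1+beta^2)*P*R = 5/72
Denominator = beta^2*P + R = 1/36 + 1/4 = 5/18
F_beta = 1/4

1/4


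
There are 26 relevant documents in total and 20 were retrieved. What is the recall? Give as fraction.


Recall = retrieved_relevant / total_relevant
= 20 / 26
= 20 / (20 + 6)
= 10/13

10/13


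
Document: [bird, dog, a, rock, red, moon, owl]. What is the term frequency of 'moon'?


Document has 7 words
Scanning for 'moon':
Found at positions: [5]
Count = 1

1


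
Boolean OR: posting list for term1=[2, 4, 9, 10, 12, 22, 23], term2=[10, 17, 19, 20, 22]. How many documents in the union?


Boolean OR: find union of posting lists
term1 docs: [2, 4, 9, 10, 12, 22, 23]
term2 docs: [10, 17, 19, 20, 22]
Union: [2, 4, 9, 10, 12, 17, 19, 20, 22, 23]
|union| = 10

10


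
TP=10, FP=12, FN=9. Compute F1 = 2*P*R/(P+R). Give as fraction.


F1 = 2 * P * R / (P + R)
P = TP/(TP+FP) = 10/22 = 5/11
R = TP/(TP+FN) = 10/19 = 10/19
2 * P * R = 2 * 5/11 * 10/19 = 100/209
P + R = 5/11 + 10/19 = 205/209
F1 = 100/209 / 205/209 = 20/41

20/41


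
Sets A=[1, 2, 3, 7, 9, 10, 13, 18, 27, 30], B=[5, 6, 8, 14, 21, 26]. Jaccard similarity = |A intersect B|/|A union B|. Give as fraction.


A intersect B = []
|A intersect B| = 0
A union B = [1, 2, 3, 5, 6, 7, 8, 9, 10, 13, 14, 18, 21, 26, 27, 30]
|A union B| = 16
Jaccard = 0/16 = 0

0


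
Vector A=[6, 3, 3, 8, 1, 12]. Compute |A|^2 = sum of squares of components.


|A|^2 = sum of squared components
A[0]^2 = 6^2 = 36
A[1]^2 = 3^2 = 9
A[2]^2 = 3^2 = 9
A[3]^2 = 8^2 = 64
A[4]^2 = 1^2 = 1
A[5]^2 = 12^2 = 144
Sum = 36 + 9 + 9 + 64 + 1 + 144 = 263

263


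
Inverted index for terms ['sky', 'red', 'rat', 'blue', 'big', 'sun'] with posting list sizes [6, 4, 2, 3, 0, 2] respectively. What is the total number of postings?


Summing posting list sizes:
'sky': 6 postings
'red': 4 postings
'rat': 2 postings
'blue': 3 postings
'big': 0 postings
'sun': 2 postings
Total = 6 + 4 + 2 + 3 + 0 + 2 = 17

17


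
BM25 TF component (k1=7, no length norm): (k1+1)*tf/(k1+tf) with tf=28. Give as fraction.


BM25 TF component = (k1+1)*tf / (k1+tf)
k1 = 7, tf = 28
Numerator = (7+1)*28 = 224
Denominator = 7 + 28 = 35
= 224/35 = 32/5

32/5


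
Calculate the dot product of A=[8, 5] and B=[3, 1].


Dot product = sum of element-wise products
A[0]*B[0] = 8*3 = 24
A[1]*B[1] = 5*1 = 5
Sum = 24 + 5 = 29

29


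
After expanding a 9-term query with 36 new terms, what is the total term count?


Original terms: 9
Expansion terms: 36
Total = 9 + 36 = 45

45


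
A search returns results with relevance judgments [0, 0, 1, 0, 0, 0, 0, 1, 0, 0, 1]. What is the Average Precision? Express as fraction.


Computing P@k for each relevant position:
Position 1: not relevant
Position 2: not relevant
Position 3: relevant, P@3 = 1/3 = 1/3
Position 4: not relevant
Position 5: not relevant
Position 6: not relevant
Position 7: not relevant
Position 8: relevant, P@8 = 2/8 = 1/4
Position 9: not relevant
Position 10: not relevant
Position 11: relevant, P@11 = 3/11 = 3/11
Sum of P@k = 1/3 + 1/4 + 3/11 = 113/132
AP = 113/132 / 3 = 113/396

113/396


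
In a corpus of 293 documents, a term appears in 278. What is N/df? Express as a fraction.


IDF ratio = N / df
= 293 / 278
= 293/278

293/278


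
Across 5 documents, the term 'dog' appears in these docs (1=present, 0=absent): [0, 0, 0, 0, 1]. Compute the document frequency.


Checking each document for 'dog':
Doc 1: absent
Doc 2: absent
Doc 3: absent
Doc 4: absent
Doc 5: present
df = sum of presences = 0 + 0 + 0 + 0 + 1 = 1

1


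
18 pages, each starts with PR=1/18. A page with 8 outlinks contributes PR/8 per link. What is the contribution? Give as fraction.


Initial PR = 1/18 = 1/18
Outlinks = 8
Contribution per link = PR / outlinks
= 1/18 / 8
= 1/144

1/144


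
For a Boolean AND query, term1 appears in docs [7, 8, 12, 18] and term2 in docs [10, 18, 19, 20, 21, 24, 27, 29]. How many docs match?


Boolean AND: find intersection of posting lists
term1 docs: [7, 8, 12, 18]
term2 docs: [10, 18, 19, 20, 21, 24, 27, 29]
Intersection: [18]
|intersection| = 1

1


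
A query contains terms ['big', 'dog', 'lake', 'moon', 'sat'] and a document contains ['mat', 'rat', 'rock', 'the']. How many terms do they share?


Query terms: ['big', 'dog', 'lake', 'moon', 'sat']
Document terms: ['mat', 'rat', 'rock', 'the']
Common terms: []
Overlap count = 0

0


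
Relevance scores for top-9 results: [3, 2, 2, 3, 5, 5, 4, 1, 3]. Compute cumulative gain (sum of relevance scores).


Cumulative Gain = sum of relevance scores
Position 1: rel=3, running sum=3
Position 2: rel=2, running sum=5
Position 3: rel=2, running sum=7
Position 4: rel=3, running sum=10
Position 5: rel=5, running sum=15
Position 6: rel=5, running sum=20
Position 7: rel=4, running sum=24
Position 8: rel=1, running sum=25
Position 9: rel=3, running sum=28
CG = 28

28


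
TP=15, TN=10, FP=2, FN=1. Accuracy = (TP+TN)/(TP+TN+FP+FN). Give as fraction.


Accuracy = (TP + TN) / (TP + TN + FP + FN)
TP + TN = 15 + 10 = 25
Total = 15 + 10 + 2 + 1 = 28
Accuracy = 25 / 28 = 25/28

25/28


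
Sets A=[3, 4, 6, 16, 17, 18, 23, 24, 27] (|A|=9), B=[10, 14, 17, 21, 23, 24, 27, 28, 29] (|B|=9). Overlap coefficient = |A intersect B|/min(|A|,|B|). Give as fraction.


A intersect B = [17, 23, 24, 27]
|A intersect B| = 4
min(|A|, |B|) = min(9, 9) = 9
Overlap = 4 / 9 = 4/9

4/9


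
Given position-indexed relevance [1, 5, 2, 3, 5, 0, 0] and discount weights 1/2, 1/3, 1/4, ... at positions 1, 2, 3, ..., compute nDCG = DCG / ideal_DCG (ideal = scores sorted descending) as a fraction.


Position discount weights w_i = 1/(i+1) for i=1..7:
Weights = [1/2, 1/3, 1/4, 1/5, 1/6, 1/7, 1/8]
Actual relevance: [1, 5, 2, 3, 5, 0, 0]
DCG = 1/2 + 5/3 + 2/4 + 3/5 + 5/6 + 0/7 + 0/8 = 41/10
Ideal relevance (sorted desc): [5, 5, 3, 2, 1, 0, 0]
Ideal DCG = 5/2 + 5/3 + 3/4 + 2/5 + 1/6 + 0/7 + 0/8 = 329/60
nDCG = DCG / ideal_DCG = 41/10 / 329/60 = 246/329

246/329


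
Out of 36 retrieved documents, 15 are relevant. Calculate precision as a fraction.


Precision = relevant_retrieved / total_retrieved
= 15 / 36
= 15 / (15 + 21)
= 5/12

5/12


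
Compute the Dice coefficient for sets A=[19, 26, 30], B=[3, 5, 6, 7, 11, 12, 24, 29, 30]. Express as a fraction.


A intersect B = [30]
|A intersect B| = 1
|A| = 3, |B| = 9
Dice = 2*1 / (3+9)
= 2 / 12 = 1/6

1/6


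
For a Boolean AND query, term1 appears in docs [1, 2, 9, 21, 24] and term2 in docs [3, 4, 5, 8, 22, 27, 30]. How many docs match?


Boolean AND: find intersection of posting lists
term1 docs: [1, 2, 9, 21, 24]
term2 docs: [3, 4, 5, 8, 22, 27, 30]
Intersection: []
|intersection| = 0

0


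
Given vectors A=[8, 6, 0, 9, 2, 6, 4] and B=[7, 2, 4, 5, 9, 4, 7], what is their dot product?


Dot product = sum of element-wise products
A[0]*B[0] = 8*7 = 56
A[1]*B[1] = 6*2 = 12
A[2]*B[2] = 0*4 = 0
A[3]*B[3] = 9*5 = 45
A[4]*B[4] = 2*9 = 18
A[5]*B[5] = 6*4 = 24
A[6]*B[6] = 4*7 = 28
Sum = 56 + 12 + 0 + 45 + 18 + 24 + 28 = 183

183


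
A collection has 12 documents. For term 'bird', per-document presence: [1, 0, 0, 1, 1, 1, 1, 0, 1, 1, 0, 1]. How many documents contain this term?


Checking each document for 'bird':
Doc 1: present
Doc 2: absent
Doc 3: absent
Doc 4: present
Doc 5: present
Doc 6: present
Doc 7: present
Doc 8: absent
Doc 9: present
Doc 10: present
Doc 11: absent
Doc 12: present
df = sum of presences = 1 + 0 + 0 + 1 + 1 + 1 + 1 + 0 + 1 + 1 + 0 + 1 = 8

8


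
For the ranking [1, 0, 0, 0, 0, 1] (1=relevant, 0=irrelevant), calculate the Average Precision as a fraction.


Computing P@k for each relevant position:
Position 1: relevant, P@1 = 1/1 = 1
Position 2: not relevant
Position 3: not relevant
Position 4: not relevant
Position 5: not relevant
Position 6: relevant, P@6 = 2/6 = 1/3
Sum of P@k = 1 + 1/3 = 4/3
AP = 4/3 / 2 = 2/3

2/3


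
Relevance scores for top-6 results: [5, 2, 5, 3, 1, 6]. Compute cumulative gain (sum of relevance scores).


Cumulative Gain = sum of relevance scores
Position 1: rel=5, running sum=5
Position 2: rel=2, running sum=7
Position 3: rel=5, running sum=12
Position 4: rel=3, running sum=15
Position 5: rel=1, running sum=16
Position 6: rel=6, running sum=22
CG = 22

22


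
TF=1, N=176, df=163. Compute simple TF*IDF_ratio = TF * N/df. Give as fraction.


TF * (N/df)
= 1 * (176/163)
= 1 * 176/163
= 176/163

176/163


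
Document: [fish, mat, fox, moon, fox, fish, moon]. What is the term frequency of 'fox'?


Document has 7 words
Scanning for 'fox':
Found at positions: [2, 4]
Count = 2

2


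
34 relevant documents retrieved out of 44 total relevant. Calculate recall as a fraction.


Recall = retrieved_relevant / total_relevant
= 34 / 44
= 34 / (34 + 10)
= 17/22

17/22


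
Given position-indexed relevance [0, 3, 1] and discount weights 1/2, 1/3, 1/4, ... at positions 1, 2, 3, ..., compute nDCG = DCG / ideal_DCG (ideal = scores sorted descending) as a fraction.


Position discount weights w_i = 1/(i+1) for i=1..3:
Weights = [1/2, 1/3, 1/4]
Actual relevance: [0, 3, 1]
DCG = 0/2 + 3/3 + 1/4 = 5/4
Ideal relevance (sorted desc): [3, 1, 0]
Ideal DCG = 3/2 + 1/3 + 0/4 = 11/6
nDCG = DCG / ideal_DCG = 5/4 / 11/6 = 15/22

15/22


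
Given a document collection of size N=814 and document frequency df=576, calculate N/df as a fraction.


IDF ratio = N / df
= 814 / 576
= 407/288

407/288


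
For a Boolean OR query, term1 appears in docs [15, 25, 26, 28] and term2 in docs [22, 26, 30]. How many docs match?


Boolean OR: find union of posting lists
term1 docs: [15, 25, 26, 28]
term2 docs: [22, 26, 30]
Union: [15, 22, 25, 26, 28, 30]
|union| = 6

6


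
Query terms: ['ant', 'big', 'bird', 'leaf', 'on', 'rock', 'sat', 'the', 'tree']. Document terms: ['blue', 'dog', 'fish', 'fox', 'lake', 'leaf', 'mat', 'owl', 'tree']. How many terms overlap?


Query terms: ['ant', 'big', 'bird', 'leaf', 'on', 'rock', 'sat', 'the', 'tree']
Document terms: ['blue', 'dog', 'fish', 'fox', 'lake', 'leaf', 'mat', 'owl', 'tree']
Common terms: ['leaf', 'tree']
Overlap count = 2

2


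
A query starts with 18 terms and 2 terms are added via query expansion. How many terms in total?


Original terms: 18
Expansion terms: 2
Total = 18 + 2 = 20

20


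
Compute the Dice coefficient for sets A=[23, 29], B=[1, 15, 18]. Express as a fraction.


A intersect B = []
|A intersect B| = 0
|A| = 2, |B| = 3
Dice = 2*0 / (2+3)
= 0 / 5 = 0

0


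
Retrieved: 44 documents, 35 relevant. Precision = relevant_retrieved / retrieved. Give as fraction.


Precision = relevant_retrieved / total_retrieved
= 35 / 44
= 35 / (35 + 9)
= 35/44

35/44


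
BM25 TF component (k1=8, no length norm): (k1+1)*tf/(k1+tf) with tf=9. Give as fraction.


BM25 TF component = (k1+1)*tf / (k1+tf)
k1 = 8, tf = 9
Numerator = (8+1)*9 = 81
Denominator = 8 + 9 = 17
= 81/17 = 81/17

81/17


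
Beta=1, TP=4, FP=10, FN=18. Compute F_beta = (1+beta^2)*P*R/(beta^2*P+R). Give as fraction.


P = TP/(TP+FP) = 4/14 = 2/7
R = TP/(TP+FN) = 4/22 = 2/11
beta^2 = 1^2 = 1
(1 + beta^2) = 2
Numerator = (1+beta^2)*P*R = 8/77
Denominator = beta^2*P + R = 2/7 + 2/11 = 36/77
F_beta = 2/9

2/9


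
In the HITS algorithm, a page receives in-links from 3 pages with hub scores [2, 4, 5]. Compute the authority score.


Authority = sum of hub scores of in-linkers
In-link 1: hub score = 2
In-link 2: hub score = 4
In-link 3: hub score = 5
Authority = 2 + 4 + 5 = 11

11


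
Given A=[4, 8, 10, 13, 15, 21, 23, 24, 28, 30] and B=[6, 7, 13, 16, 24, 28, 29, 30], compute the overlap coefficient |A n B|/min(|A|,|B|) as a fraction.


A intersect B = [13, 24, 28, 30]
|A intersect B| = 4
min(|A|, |B|) = min(10, 8) = 8
Overlap = 4 / 8 = 1/2

1/2


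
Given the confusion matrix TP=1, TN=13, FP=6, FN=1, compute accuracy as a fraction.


Accuracy = (TP + TN) / (TP + TN + FP + FN)
TP + TN = 1 + 13 = 14
Total = 1 + 13 + 6 + 1 = 21
Accuracy = 14 / 21 = 2/3

2/3


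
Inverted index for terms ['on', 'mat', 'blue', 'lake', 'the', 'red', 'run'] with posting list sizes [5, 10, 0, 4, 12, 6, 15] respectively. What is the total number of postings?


Summing posting list sizes:
'on': 5 postings
'mat': 10 postings
'blue': 0 postings
'lake': 4 postings
'the': 12 postings
'red': 6 postings
'run': 15 postings
Total = 5 + 10 + 0 + 4 + 12 + 6 + 15 = 52

52


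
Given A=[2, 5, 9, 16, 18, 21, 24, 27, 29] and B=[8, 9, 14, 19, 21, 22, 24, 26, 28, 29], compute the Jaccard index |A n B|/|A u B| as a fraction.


A intersect B = [9, 21, 24, 29]
|A intersect B| = 4
A union B = [2, 5, 8, 9, 14, 16, 18, 19, 21, 22, 24, 26, 27, 28, 29]
|A union B| = 15
Jaccard = 4/15 = 4/15

4/15


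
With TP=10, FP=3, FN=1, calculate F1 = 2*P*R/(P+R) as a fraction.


F1 = 2 * P * R / (P + R)
P = TP/(TP+FP) = 10/13 = 10/13
R = TP/(TP+FN) = 10/11 = 10/11
2 * P * R = 2 * 10/13 * 10/11 = 200/143
P + R = 10/13 + 10/11 = 240/143
F1 = 200/143 / 240/143 = 5/6

5/6


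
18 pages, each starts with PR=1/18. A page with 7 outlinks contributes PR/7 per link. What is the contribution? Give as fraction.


Initial PR = 1/18 = 1/18
Outlinks = 7
Contribution per link = PR / outlinks
= 1/18 / 7
= 1/126

1/126


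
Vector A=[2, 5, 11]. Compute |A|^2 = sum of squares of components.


|A|^2 = sum of squared components
A[0]^2 = 2^2 = 4
A[1]^2 = 5^2 = 25
A[2]^2 = 11^2 = 121
Sum = 4 + 25 + 121 = 150

150


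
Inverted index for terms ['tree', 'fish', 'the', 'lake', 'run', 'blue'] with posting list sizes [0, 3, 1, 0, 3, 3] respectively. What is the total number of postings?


Summing posting list sizes:
'tree': 0 postings
'fish': 3 postings
'the': 1 postings
'lake': 0 postings
'run': 3 postings
'blue': 3 postings
Total = 0 + 3 + 1 + 0 + 3 + 3 = 10

10


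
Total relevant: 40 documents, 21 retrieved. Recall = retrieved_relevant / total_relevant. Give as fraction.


Recall = retrieved_relevant / total_relevant
= 21 / 40
= 21 / (21 + 19)
= 21/40

21/40


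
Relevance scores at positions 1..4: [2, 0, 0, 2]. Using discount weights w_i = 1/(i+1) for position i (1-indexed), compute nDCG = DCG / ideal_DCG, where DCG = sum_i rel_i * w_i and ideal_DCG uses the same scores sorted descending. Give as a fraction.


Position discount weights w_i = 1/(i+1) for i=1..4:
Weights = [1/2, 1/3, 1/4, 1/5]
Actual relevance: [2, 0, 0, 2]
DCG = 2/2 + 0/3 + 0/4 + 2/5 = 7/5
Ideal relevance (sorted desc): [2, 2, 0, 0]
Ideal DCG = 2/2 + 2/3 + 0/4 + 0/5 = 5/3
nDCG = DCG / ideal_DCG = 7/5 / 5/3 = 21/25

21/25


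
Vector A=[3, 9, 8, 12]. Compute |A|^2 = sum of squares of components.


|A|^2 = sum of squared components
A[0]^2 = 3^2 = 9
A[1]^2 = 9^2 = 81
A[2]^2 = 8^2 = 64
A[3]^2 = 12^2 = 144
Sum = 9 + 81 + 64 + 144 = 298

298


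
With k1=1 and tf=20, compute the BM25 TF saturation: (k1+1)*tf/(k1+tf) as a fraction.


BM25 TF component = (k1+1)*tf / (k1+tf)
k1 = 1, tf = 20
Numerator = (1+1)*20 = 40
Denominator = 1 + 20 = 21
= 40/21 = 40/21

40/21


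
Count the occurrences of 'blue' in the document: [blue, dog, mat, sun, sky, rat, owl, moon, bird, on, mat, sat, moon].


Document has 13 words
Scanning for 'blue':
Found at positions: [0]
Count = 1

1


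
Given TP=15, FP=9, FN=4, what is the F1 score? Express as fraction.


F1 = 2 * P * R / (P + R)
P = TP/(TP+FP) = 15/24 = 5/8
R = TP/(TP+FN) = 15/19 = 15/19
2 * P * R = 2 * 5/8 * 15/19 = 75/76
P + R = 5/8 + 15/19 = 215/152
F1 = 75/76 / 215/152 = 30/43

30/43


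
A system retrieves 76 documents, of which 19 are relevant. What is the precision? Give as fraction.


Precision = relevant_retrieved / total_retrieved
= 19 / 76
= 19 / (19 + 57)
= 1/4

1/4


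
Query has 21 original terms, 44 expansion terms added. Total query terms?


Original terms: 21
Expansion terms: 44
Total = 21 + 44 = 65

65


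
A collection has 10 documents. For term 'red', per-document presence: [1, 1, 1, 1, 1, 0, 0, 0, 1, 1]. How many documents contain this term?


Checking each document for 'red':
Doc 1: present
Doc 2: present
Doc 3: present
Doc 4: present
Doc 5: present
Doc 6: absent
Doc 7: absent
Doc 8: absent
Doc 9: present
Doc 10: present
df = sum of presences = 1 + 1 + 1 + 1 + 1 + 0 + 0 + 0 + 1 + 1 = 7

7


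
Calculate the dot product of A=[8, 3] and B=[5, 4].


Dot product = sum of element-wise products
A[0]*B[0] = 8*5 = 40
A[1]*B[1] = 3*4 = 12
Sum = 40 + 12 = 52

52


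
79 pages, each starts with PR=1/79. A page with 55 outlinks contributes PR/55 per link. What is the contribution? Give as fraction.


Initial PR = 1/79 = 1/79
Outlinks = 55
Contribution per link = PR / outlinks
= 1/79 / 55
= 1/4345

1/4345
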